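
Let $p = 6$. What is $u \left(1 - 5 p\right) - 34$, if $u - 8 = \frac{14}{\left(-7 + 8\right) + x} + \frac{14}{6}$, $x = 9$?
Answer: $- \frac{5614}{15} \approx -374.27$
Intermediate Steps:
$u = \frac{176}{15}$ ($u = 8 + \left(\frac{14}{\left(-7 + 8\right) + 9} + \frac{14}{6}\right) = 8 + \left(\frac{14}{1 + 9} + 14 \cdot \frac{1}{6}\right) = 8 + \left(\frac{14}{10} + \frac{7}{3}\right) = 8 + \left(14 \cdot \frac{1}{10} + \frac{7}{3}\right) = 8 + \left(\frac{7}{5} + \frac{7}{3}\right) = 8 + \frac{56}{15} = \frac{176}{15} \approx 11.733$)
$u \left(1 - 5 p\right) - 34 = \frac{176 \left(1 - 30\right)}{15} - 34 = \frac{176}{15} \left(-29\right) - 34 = - \frac{5104}{15} - 34 = - \frac{5614}{15}$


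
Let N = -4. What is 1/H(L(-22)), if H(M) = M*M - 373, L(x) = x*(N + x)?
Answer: 1/326811 ≈ 3.0599e-6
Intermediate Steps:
L(x) = x*(-4 + x)
H(M) = -373 + M² (H(M) = M² - 373 = -373 + M²)
1/H(L(-22)) = 1/(-373 + (-22*(-4 - 22))²) = 1/(-373 + (-22*(-26))²) = 1/(-373 + 572²) = 1/(-373 + 327184) = 1/326811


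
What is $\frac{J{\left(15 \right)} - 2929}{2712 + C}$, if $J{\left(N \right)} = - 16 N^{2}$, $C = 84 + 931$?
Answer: $- \frac{6529}{3727} \approx -1.7518$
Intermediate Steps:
$C = 1015$
$\frac{J{\left(15 \right)} - 2929}{2712 + C} = \frac{- 16 \cdot 15^{2} - 2929}{2712 + 1015} = \frac{\left(-16\right) 225 - 2929}{3727} = \left(-3600 - 2929\right) \frac{1}{3727} = \left(-6529\right) \frac{1}{3727} = - \frac{6529}{3727}$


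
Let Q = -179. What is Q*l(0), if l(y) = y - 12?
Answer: 2148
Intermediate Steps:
l(y) = -12 + y
Q*l(0) = -179*(-12 + 0) = -179*(-12) = 2148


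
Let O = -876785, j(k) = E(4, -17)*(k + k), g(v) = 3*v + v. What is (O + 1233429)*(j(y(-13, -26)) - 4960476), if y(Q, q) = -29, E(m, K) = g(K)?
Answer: -1767717398608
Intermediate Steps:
g(v) = 4*v
E(m, K) = 4*K
j(k) = -136*k (j(k) = (4*(-17))*(k + k) = -136*k)
(O + 1233429)*(j(y(-13, -26)) - 4960476) = (-876785 + 1233429)*(-136*(-29) - 4960476) = 356644*(3944 - 4960476) = 356644*(-4956532) = -1767717398608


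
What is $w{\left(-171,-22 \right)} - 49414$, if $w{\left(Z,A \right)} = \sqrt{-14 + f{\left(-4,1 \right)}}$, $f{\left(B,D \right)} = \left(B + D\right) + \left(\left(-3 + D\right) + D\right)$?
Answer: $-49414 + 3 i \sqrt{2} \approx -49414.0 + 4.2426 i$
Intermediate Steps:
$f{\left(B,D \right)} = -3 + B + 3 D$ ($f{\left(B,D \right)} = \left(B + D\right) + \left(-3 + 2 D\right) = -3 + B + 3 D$)
$w{\left(Z,A \right)} = 3 i \sqrt{2}$ ($w{\left(Z,A \right)} = \sqrt{-14 - 4} = \sqrt{-18} = 3 i \sqrt{2}$)
$w{\left(-171,-22 \right)} - 49414 = 3 i \sqrt{2} - 49414 = -49414 + 3 i \sqrt{2}$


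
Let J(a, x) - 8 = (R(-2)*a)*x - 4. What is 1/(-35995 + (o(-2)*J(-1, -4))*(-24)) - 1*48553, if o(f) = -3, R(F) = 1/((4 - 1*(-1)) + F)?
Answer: -1729020884/35611 ≈ -48553.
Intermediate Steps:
R(F) = 1/(5 + F) (R(F) = 1/((4 + 1) + F) = 1/(5 + F))
J(a, x) = 4 + a*x/3 (J(a, x) = 8 + ((a/(5 - 2))*x - 4) = 8 + ((a/3)*x - 4) = 8 + (a*x/3 - 4) = 8 + (-4 + a*x/3) = 4 + a*x/3)
1/(-35995 + (o(-2)*J(-1, -4))*(-24)) - 1*48553 = 1/(-35995 - 3*(4 + (⅓)*(-1)*(-4))*(-24)) - 1*48553 = 1/(-35995 - 3*(4 + 4/3)*(-24)) - 48553 = 1/(-35995 - 3*16/3*(-24)) - 48553 = 1/(-35995 - 16*(-24)) - 48553 = 1/(-35995 + 384) - 48553 = 1/(-35611) - 48553 = -1/35611 - 48553 = -1729020884/35611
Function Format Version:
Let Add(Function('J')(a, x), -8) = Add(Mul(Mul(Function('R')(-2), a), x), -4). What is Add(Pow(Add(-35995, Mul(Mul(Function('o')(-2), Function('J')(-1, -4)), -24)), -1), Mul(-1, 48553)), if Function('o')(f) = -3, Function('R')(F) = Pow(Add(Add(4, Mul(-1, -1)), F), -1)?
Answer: Rational(-1729020884, 35611) ≈ -48553.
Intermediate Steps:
Function('R')(F) = Pow(Add(5, F), -1) (Function('R')(F) = Pow(Add(Add(4, 1), F), -1) = Pow(Add(5, F), -1))
Function('J')(a, x) = Add(4, Mul(Rational(1, 3), a, x)) (Function('J')(a, x) = Add(8, Add(Mul(Mul(Pow(Add(5, -2), -1), a), x), -4)) = Add(8, Add(Mul(Mul(Pow(3, -1), a), x), -4)) = Add(8, Add(Mul(Mul(Rational(1, 3), a), x), -4)) = Add(8, Add(Mul(Rational(1, 3), a, x), -4)) = Add(8, Add(-4, Mul(Rational(1, 3), a, x))) = Add(4, Mul(Rational(1, 3), a, x)))
Add(Pow(Add(-35995, Mul(Mul(Function('o')(-2), Function('J')(-1, -4)), -24)), -1), Mul(-1, 48553)) = Add(Pow(Add(-35995, Mul(Mul(-3, Add(4, Mul(Rational(1, 3), -1, -4))), -24)), -1), Mul(-1, 48553)) = Add(Pow(Add(-35995, Mul(Mul(-3, Add(4, Rational(4, 3))), -24)), -1), -48553) = Add(Pow(Add(-35995, Mul(Mul(-3, Rational(16, 3)), -24)), -1), -48553) = Add(Pow(Add(-35995, Mul(-16, -24)), -1), -48553) = Add(Pow(Add(-35995, 384), -1), -48553) = Add(Pow(-35611, -1), -48553) = Add(Rational(-1, 35611), -48553) = Rational(-1729020884, 35611)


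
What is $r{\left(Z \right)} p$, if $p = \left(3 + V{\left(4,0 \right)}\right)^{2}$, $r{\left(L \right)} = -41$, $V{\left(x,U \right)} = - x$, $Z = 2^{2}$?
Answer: $-41$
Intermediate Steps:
$Z = 4$
$p = 1$ ($p = \left(3 - 4\right)^{2} = \left(-1\right)^{2} = 1$)
$r{\left(Z \right)} p = \left(-41\right) 1 = -41$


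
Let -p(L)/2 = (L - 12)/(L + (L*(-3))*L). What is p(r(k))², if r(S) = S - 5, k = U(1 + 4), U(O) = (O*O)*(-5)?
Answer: 20164/645922225 ≈ 3.1217e-5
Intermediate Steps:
U(O) = -5*O² (U(O) = O²*(-5) = -5*O²)
k = -125 (k = -5*(1 + 4)² = -5*5² = -5*25 = -125)
r(S) = -5 + S
p(L) = -2*(-12 + L)/(L - 3*L²) (p(L) = -2*(L - 12)/(L + (L*(-3))*L) = -2*(-12 + L)/(L + (-3*L)*L) = -2*(-12 + L)/(L - 3*L²))
p(r(k))² = (2*(-12 + (-5 - 125))/((-5 - 125)*(-1 + 3*(-5 - 125))))² = (2*(-12 - 130)/(-130*(-1 + 3*(-130))))² = (2*(-1/130)*(-142)/(-1 - 390))² = (2*(-1/130)*(-142)/(-391))² = (2*(-1/130)*(-1/391)*(-142))² = (-142/25415)² = 20164/645922225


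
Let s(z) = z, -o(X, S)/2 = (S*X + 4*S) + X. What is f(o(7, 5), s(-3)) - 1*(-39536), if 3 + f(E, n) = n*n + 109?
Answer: 39651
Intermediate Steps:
o(X, S) = -8*S - 2*X - 2*S*X (o(X, S) = -2*((S*X + 4*S) + X) = -2*((4*S + S*X) + X) = -2*(X + 4*S + S*X) = -8*S - 2*X - 2*S*X)
f(E, n) = 106 + n² (f(E, n) = -3 + (n*n + 109) = -3 + (n² + 109) = -3 + (109 + n²) = 106 + n²)
f(o(7, 5), s(-3)) - 1*(-39536) = (106 + (-3)²) - 1*(-39536) = (106 + 9) + 39536 = 115 + 39536 = 39651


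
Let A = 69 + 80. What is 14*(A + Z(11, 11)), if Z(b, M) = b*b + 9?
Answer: 3906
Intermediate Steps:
Z(b, M) = 9 + b**2 (Z(b, M) = b**2 + 9 = 9 + b**2)
A = 149
14*(A + Z(11, 11)) = 14*(149 + (9 + 11**2)) = 14*(149 + (9 + 121)) = 14*(149 + 130) = 14*279 = 3906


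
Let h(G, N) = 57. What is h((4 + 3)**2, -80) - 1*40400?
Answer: -40343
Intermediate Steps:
h((4 + 3)**2, -80) - 1*40400 = 57 - 1*40400 = 57 - 40400 = -40343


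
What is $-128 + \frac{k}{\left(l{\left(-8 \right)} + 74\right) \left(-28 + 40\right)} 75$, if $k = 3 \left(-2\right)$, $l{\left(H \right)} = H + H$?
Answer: $- \frac{14923}{116} \approx -128.65$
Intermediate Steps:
$l{\left(H \right)} = 2 H$
$k = -6$
$-128 + \frac{k}{\left(l{\left(-8 \right)} + 74\right) \left(-28 + 40\right)} 75 = -128 + - \frac{6}{\left(2 \left(-8\right) + 74\right) \left(-28 + 40\right)} 75 = -128 + - \frac{6}{\left(-16 + 74\right) 12} \cdot 75 = -128 + - \frac{6}{58 \cdot 12} \cdot 75 = -128 + - \frac{6}{696} \cdot 75 = -128 + \left(-6\right) \frac{1}{696} \cdot 75 = -128 - \frac{75}{116} = - \frac{14923}{116}$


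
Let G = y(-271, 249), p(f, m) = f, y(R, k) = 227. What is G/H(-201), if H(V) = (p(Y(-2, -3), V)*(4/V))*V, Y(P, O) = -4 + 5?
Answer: 227/4 ≈ 56.750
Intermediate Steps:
Y(P, O) = 1
G = 227
H(V) = 4 (H(V) = (1*(4/V))*V = (4/V)*V = 4)
G/H(-201) = 227/4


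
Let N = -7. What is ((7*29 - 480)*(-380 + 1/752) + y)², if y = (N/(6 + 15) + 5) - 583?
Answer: 55772022171898081/5089536 ≈ 1.0958e+10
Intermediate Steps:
y = -1735/3 (y = (-7/(6 + 15) + 5) - 583 = (-7/21 + 5) - 583 = (-7*1/21 + 5) - 583 = (-⅓ + 5) - 583 = 14/3 - 583 = -1735/3 ≈ -578.33)
((7*29 - 480)*(-380 + 1/752) + y)² = ((7*29 - 480)*(-380 + 1/752) - 1735/3)² = ((203 - 480)*(-380 + 1/752) - 1735/3)² = (-277*(-285759/752) - 1735/3)² = (79155243/752 - 1735/3)² = (236161009/2256)² = 55772022171898081/5089536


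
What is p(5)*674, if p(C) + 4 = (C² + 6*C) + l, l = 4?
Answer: 37070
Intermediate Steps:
p(C) = C² + 6*C (p(C) = -4 + ((C² + 6*C) + 4) = -4 + (4 + C² + 6*C) = C² + 6*C)
p(5)*674 = (5*(6 + 5))*674 = (5*11)*674 = 55*674 = 37070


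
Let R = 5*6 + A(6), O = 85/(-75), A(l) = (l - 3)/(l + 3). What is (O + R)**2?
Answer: 21316/25 ≈ 852.64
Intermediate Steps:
A(l) = (-3 + l)/(3 + l)
O = -17/15 (O = 85*(-1/75) = -17/15 ≈ -1.1333)
R = 91/3 (R = 5*6 + (-3 + 6)/(3 + 6) = 30 + 3/9 = 30 + (1/9)*3 = 30 + 1/3 = 91/3 ≈ 30.333)
(O + R)**2 = (-17/15 + 91/3)**2 = (146/5)**2 = 21316/25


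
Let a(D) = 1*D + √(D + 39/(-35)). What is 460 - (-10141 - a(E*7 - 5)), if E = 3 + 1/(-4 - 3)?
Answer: 10616 + 9*√210/35 ≈ 10620.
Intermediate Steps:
E = 20/7 (E = 3 + 1/(-7) = 3 - ⅐ = 20/7 ≈ 2.8571)
a(D) = D + √(-39/35 + D) (a(D) = D + √(D + 39*(-1/35)) = D + √(D - 39/35) = D + √(-39/35 + D))
460 - (-10141 - a(E*7 - 5)) = 460 - (-10141 - (((20/7)*7 - 5) + √(-1365 + 1225*((20/7)*7 - 5))/35)) = 460 - (-10141 - ((20 - 5) + √(-1365 + 1225*(20 - 5))/35)) = 460 - (-10141 - (15 + √(-1365 + 1225*15)/35)) = 460 - (-10141 - (15 + √(-1365 + 18375)/35)) = 460 - (-10141 - (15 + √17010/35)) = 460 - (-10141 - (15 + (9*√210)/35)) = 460 - (-10141 - (15 + 9*√210/35)) = 460 - (-10141 + (-15 - 9*√210/35)) = 460 - (-10156 - 9*√210/35) = 460 + (10156 + 9*√210/35) = 10616 + 9*√210/35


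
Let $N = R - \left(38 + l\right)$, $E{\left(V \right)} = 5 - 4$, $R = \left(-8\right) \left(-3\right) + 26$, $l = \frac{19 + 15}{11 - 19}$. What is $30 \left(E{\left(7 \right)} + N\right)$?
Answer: $\frac{1035}{2} \approx 517.5$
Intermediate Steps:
$l = - \frac{17}{4}$ ($l = \frac{34}{-8} = 34 \left(- \frac{1}{8}\right) = - \frac{17}{4} \approx -4.25$)
$R = 50$ ($R = 24 + 26 = 50$)
$E{\left(V \right)} = 1$
$N = \frac{65}{4}$ ($N = 50 - \frac{135}{4} = \frac{65}{4} \approx 16.25$)
$30 \left(E{\left(7 \right)} + N\right) = 30 \left(1 + \frac{65}{4}\right) = 30 \cdot \frac{69}{4} = \frac{1035}{2}$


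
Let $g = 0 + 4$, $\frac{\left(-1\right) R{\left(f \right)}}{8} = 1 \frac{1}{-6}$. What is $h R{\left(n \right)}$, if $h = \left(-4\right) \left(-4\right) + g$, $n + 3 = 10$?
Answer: $\frac{80}{3} \approx 26.667$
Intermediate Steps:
$n = 7$ ($n = -3 + 10 = 7$)
$R{\left(f \right)} = \frac{4}{3}$ ($R{\left(f \right)} = - 8 \cdot 1 \frac{1}{-6} = - 8 \cdot 1 \left(- \frac{1}{6}\right) = \left(-8\right) \left(- \frac{1}{6}\right) = \frac{4}{3}$)
$g = 4$
$h = 20$ ($h = \left(-4\right) \left(-4\right) + 4 = 16 + 4 = 20$)
$h R{\left(n \right)} = 20 \cdot \frac{4}{3} = \frac{80}{3}$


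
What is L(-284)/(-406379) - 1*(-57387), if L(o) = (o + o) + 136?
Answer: 23320872105/406379 ≈ 57387.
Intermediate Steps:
L(o) = 136 + 2*o (L(o) = 2*o + 136 = 136 + 2*o)
L(-284)/(-406379) - 1*(-57387) = (136 + 2*(-284))/(-406379) - 1*(-57387) = (136 - 568)*(-1/406379) + 57387 = -432*(-1/406379) + 57387 = 432/406379 + 57387 = 23320872105/406379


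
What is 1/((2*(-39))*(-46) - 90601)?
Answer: -1/87013 ≈ -1.1493e-5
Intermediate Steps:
1/((2*(-39))*(-46) - 90601) = 1/(-78*(-46) - 90601) = 1/(3588 - 90601) = 1/(-87013) = -1/87013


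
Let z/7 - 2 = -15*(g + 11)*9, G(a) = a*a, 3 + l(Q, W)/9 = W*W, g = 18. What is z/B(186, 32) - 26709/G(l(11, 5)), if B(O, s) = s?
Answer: -89557621/104544 ≈ -856.65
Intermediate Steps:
l(Q, W) = -27 + 9*W**2 (l(Q, W) = -27 + 9*(W*W) = -27 + 9*W**2)
G(a) = a**2
z = -27391 (z = 14 + 7*(-15*(18 + 11)*9) = 14 + 7*(-15*29*9) = 14 + 7*(-435*9) = 14 + 7*(-3915) = 14 - 27405 = -27391)
z/B(186, 32) - 26709/G(l(11, 5)) = -27391/32 - 26709/(-27 + 9*5**2)**2 = -27391*1/32 - 26709/(-27 + 9*25)**2 = -27391/32 - 26709/(-27 + 225)**2 = -27391/32 - 26709/(198**2) = -27391/32 - 26709/39204 = -27391/32 - 26709*1/39204 = -27391/32 - 8903/13068 = -89557621/104544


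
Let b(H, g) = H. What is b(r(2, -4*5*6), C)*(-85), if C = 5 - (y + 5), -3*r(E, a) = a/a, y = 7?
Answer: 85/3 ≈ 28.333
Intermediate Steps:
r(E, a) = -⅓ (r(E, a) = -a/(3*a) = -⅓*1 = -⅓)
C = -7 (C = 5 - (7 + 5) = 5 - 1*12 = 5 - 12 = -7)
b(r(2, -4*5*6), C)*(-85) = -⅓*(-85) = 85/3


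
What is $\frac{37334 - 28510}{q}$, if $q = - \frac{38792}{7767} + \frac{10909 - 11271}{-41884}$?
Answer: $- \frac{1435281079536}{810976237} \approx -1769.8$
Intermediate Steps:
$q = - \frac{810976237}{162656514}$ ($q = \left(-38792\right) \frac{1}{7767} - - \frac{181}{20942} = - \frac{38792}{7767} + \frac{181}{20942} = - \frac{810976237}{162656514} \approx -4.9858$)
$\frac{37334 - 28510}{q} = \frac{37334 - 28510}{- \frac{810976237}{162656514}} = 8824 \left(- \frac{162656514}{810976237}\right) = - \frac{1435281079536}{810976237}$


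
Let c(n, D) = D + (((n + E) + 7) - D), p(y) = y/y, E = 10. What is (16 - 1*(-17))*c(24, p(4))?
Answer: 1353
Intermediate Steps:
p(y) = 1
c(n, D) = 17 + n (c(n, D) = D + (((n + 10) + 7) - D) = D + (((10 + n) + 7) - D) = D + ((17 + n) - D) = D + (17 + n - D) = 17 + n)
(16 - 1*(-17))*c(24, p(4)) = (16 - 1*(-17))*(17 + 24) = (16 + 17)*41 = 33*41 = 1353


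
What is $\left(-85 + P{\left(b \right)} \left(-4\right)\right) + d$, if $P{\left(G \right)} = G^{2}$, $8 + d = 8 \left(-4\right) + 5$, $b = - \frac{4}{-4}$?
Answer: $-124$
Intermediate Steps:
$b = 1$ ($b = \left(-4\right) \left(- \frac{1}{4}\right) = 1$)
$d = -35$ ($d = -8 + \left(8 \left(-4\right) + 5\right) = -8 + \left(-32 + 5\right) = -8 - 27 = -35$)
$\left(-85 + P{\left(b \right)} \left(-4\right)\right) + d = \left(-85 + 1^{2} \left(-4\right)\right) - 35 = \left(-85 + 1 \left(-4\right)\right) - 35 = \left(-85 - 4\right) - 35 = -89 - 35 = -124$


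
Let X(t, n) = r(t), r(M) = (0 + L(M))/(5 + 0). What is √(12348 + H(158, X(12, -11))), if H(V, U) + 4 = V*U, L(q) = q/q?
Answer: √309390/5 ≈ 111.25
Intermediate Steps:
L(q) = 1
r(M) = ⅕ (r(M) = (0 + 1)/(5 + 0) = 1/5 = 1*(⅕) = ⅕)
X(t, n) = ⅕
H(V, U) = -4 + U*V (H(V, U) = -4 + V*U = -4 + U*V)
√(12348 + H(158, X(12, -11))) = √(12348 + (-4 + (⅕)*158)) = √(12348 + (-4 + 158/5)) = √(12348 + 138/5) = √(61878/5) = √309390/5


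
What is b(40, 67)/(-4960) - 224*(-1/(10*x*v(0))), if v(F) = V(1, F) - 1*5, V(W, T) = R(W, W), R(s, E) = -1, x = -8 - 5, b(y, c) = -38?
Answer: 28517/96720 ≈ 0.29484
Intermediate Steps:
x = -13
V(W, T) = -1
v(F) = -6 (v(F) = -1 - 1*5 = -1 - 5 = -6)
b(40, 67)/(-4960) - 224*(-1/(10*x*v(0))) = -38/(-4960) - 224/(-6*(-10)*(-13)) = -38*(-1/4960) - 224/(60*(-13)) = 19/2480 - 224/(-780) = 19/2480 - 224*(-1/780) = 19/2480 + 56/195 = 28517/96720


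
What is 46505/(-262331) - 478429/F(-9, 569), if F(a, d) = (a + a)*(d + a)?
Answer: 17862569657/377756640 ≈ 47.286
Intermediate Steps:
F(a, d) = 2*a*(a + d) (F(a, d) = (2*a)*(a + d) = 2*a*(a + d))
46505/(-262331) - 478429/F(-9, 569) = 46505/(-262331) - 478429*(-1/(18*(-9 + 569))) = 46505*(-1/262331) - 478429/(2*(-9)*560) = -46505/262331 - 478429/(-10080) = -46505/262331 - 478429*(-1/10080) = -46505/262331 + 68347/1440 = 17862569657/377756640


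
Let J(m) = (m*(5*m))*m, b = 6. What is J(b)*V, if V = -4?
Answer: -4320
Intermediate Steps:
J(m) = 5*m³ (J(m) = (5*m²)*m = 5*m³)
J(b)*V = (5*6³)*(-4) = (5*216)*(-4) = 1080*(-4) = -4320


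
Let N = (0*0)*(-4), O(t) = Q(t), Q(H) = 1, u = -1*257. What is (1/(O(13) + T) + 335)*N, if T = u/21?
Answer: 0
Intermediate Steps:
u = -257
O(t) = 1
N = 0 (N = 0*(-4) = 0)
T = -257/21 ≈ -12.238
(1/(O(13) + T) + 335)*N = (1/(1 - 257/21) + 335)*0 = (1/(-236/21) + 335)*0 = (-21/236 + 335)*0 = (79039/236)*0 = 0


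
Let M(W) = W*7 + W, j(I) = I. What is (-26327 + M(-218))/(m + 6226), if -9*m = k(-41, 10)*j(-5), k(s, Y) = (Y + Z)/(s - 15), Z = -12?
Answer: -7073892/1568957 ≈ -4.5087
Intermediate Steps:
k(s, Y) = (-12 + Y)/(-15 + s) (k(s, Y) = (Y - 12)/(s - 15) = (-12 + Y)/(-15 + s))
M(W) = 8*W (M(W) = 7*W + W = 8*W)
m = 5/252 (m = -(-12 + 10)/(-15 - 41)*(-5)/9 = --2/(-56)*(-5)/9 = -(-1/56*(-2))*(-5)/9 = -(-5)/252 = -1/9*(-5/28) = 5/252 ≈ 0.019841)
(-26327 + M(-218))/(m + 6226) = (-26327 + 8*(-218))/(5/252 + 6226) = (-26327 - 1744)/(1568957/252) = -28071*252/1568957 = -7073892/1568957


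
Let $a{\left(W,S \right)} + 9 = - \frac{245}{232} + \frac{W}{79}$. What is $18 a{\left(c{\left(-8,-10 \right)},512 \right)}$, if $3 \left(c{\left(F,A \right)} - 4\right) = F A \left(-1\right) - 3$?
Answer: $- \frac{1708179}{9164} \approx -186.4$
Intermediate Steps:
$c{\left(F,A \right)} = 3 - \frac{A F}{3}$ ($c{\left(F,A \right)} = 4 + \frac{F A \left(-1\right) - 3}{3} = 4 + \frac{A F \left(-1\right) - 3}{3} = 4 + \frac{- A F - 3}{3} = 4 + \frac{-3 - A F}{3} = 4 - \left(1 + \frac{A F}{3}\right) = 3 - \frac{A F}{3}$)
$a{\left(W,S \right)} = - \frac{2333}{232} + \frac{W}{79}$ ($a{\left(W,S \right)} = -9 + \left(- \frac{245}{232} + \frac{W}{79}\right) = - \frac{2333}{232} + \frac{W}{79}$)
$18 a{\left(c{\left(-8,-10 \right)},512 \right)} = 18 \left(- \frac{2333}{232} + \frac{3 - \left(- \frac{10}{3}\right) \left(-8\right)}{79}\right) = 18 \left(- \frac{2333}{232} + \frac{3 - \frac{80}{3}}{79}\right) = 18 \left(- \frac{2333}{232} + \frac{1}{79} \left(- \frac{71}{3}\right)\right) = 18 \left(- \frac{2333}{232} - \frac{71}{237}\right) = 18 \left(- \frac{569393}{54984}\right) = - \frac{1708179}{9164}$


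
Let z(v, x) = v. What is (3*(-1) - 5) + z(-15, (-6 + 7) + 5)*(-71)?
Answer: 1057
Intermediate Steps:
(3*(-1) - 5) + z(-15, (-6 + 7) + 5)*(-71) = (3*(-1) - 5) - 15*(-71) = (-3 - 5) + 1065 = -8 + 1065 = 1057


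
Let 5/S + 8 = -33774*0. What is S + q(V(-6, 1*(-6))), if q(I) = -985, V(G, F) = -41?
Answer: -7885/8 ≈ -985.63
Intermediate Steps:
S = -5/8 (S = 5/(-8 - 33774*0) = 5/(-8 + 0) = 5/(-8) = 5*(-⅛) = -5/8 ≈ -0.62500)
S + q(V(-6, 1*(-6))) = -5/8 - 985 = -7885/8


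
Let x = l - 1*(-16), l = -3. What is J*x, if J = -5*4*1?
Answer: -260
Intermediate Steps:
x = 13 (x = -3 - 1*(-16) = -3 + 16 = 13)
J = -20 (J = -20*1 = -20)
J*x = -20*13 = -260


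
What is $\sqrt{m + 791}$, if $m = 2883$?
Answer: $\sqrt{3674} \approx 60.614$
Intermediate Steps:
$\sqrt{m + 791} = \sqrt{2883 + 791} = \sqrt{3674}$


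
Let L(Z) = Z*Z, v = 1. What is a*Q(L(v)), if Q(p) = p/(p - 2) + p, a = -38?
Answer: 0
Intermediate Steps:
L(Z) = Z**2
Q(p) = p + p/(-2 + p) (Q(p) = p/(-2 + p) + p = p + p/(-2 + p))
a*Q(L(v)) = -38*1**2*(-1 + 1**2)/(-2 + 1**2) = -38*(-1 + 1)/(-2 + 1) = -38*0/(-1) = -38*(-1)*0 = -38*0 = 0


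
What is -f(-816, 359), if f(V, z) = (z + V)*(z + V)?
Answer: -208849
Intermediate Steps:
f(V, z) = (V + z)² (f(V, z) = (V + z)*(V + z) = (V + z)²)
-f(-816, 359) = -(-816 + 359)² = -1*(-457)² = -1*208849 = -208849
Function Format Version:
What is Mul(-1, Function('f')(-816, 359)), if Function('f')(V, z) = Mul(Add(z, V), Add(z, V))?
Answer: -208849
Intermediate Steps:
Function('f')(V, z) = Pow(Add(V, z), 2) (Function('f')(V, z) = Mul(Add(V, z), Add(V, z)) = Pow(Add(V, z), 2))
Mul(-1, Function('f')(-816, 359)) = Mul(-1, Pow(Add(-816, 359), 2)) = Mul(-1, Pow(-457, 2)) = Mul(-1, 208849) = -208849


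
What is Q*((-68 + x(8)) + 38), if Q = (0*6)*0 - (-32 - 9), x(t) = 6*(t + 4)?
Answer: 1722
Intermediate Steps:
x(t) = 24 + 6*t (x(t) = 6*(4 + t) = 24 + 6*t)
Q = 41 (Q = 0*0 - 1*(-41) = 0 + 41 = 41)
Q*((-68 + x(8)) + 38) = 41*((-68 + (24 + 6*8)) + 38) = 41*((-68 + (24 + 48)) + 38) = 41*((-68 + 72) + 38) = 41*(4 + 38) = 41*42 = 1722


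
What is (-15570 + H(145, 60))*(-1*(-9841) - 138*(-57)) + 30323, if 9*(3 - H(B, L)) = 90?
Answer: -275791616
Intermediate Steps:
H(B, L) = -7 (H(B, L) = 3 - ⅑*90 = 3 - 10 = -7)
(-15570 + H(145, 60))*(-1*(-9841) - 138*(-57)) + 30323 = (-15570 - 7)*(-1*(-9841) - 138*(-57)) + 30323 = -15577*(9841 + 7866) + 30323 = -15577*17707 + 30323 = -275821939 + 30323 = -275791616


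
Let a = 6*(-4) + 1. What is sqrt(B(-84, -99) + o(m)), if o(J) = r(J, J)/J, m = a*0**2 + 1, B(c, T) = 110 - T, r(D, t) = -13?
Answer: 14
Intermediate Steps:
a = -23 (a = -24 + 1 = -23)
m = 1 (m = -23*0**2 + 1 = -23*0 + 1 = 0 + 1 = 1)
o(J) = -13/J
sqrt(B(-84, -99) + o(m)) = sqrt((110 - 1*(-99)) - 13/1) = sqrt((110 + 99) - 13*1) = sqrt(209 - 13) = sqrt(196) = 14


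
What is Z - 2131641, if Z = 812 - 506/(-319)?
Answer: -61793995/29 ≈ -2.1308e+6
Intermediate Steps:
Z = 23594/29 (Z = 812 - 1/319*(-506) = 812 + 46/29 = 23594/29 ≈ 813.59)
Z - 2131641 = 23594/29 - 2131641 = -61793995/29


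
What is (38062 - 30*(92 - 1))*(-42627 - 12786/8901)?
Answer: -4468740870572/2967 ≈ -1.5061e+9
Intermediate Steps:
(38062 - 30*(92 - 1))*(-42627 - 12786/8901) = (38062 - 30*91)*(-42627 - 12786*1/8901) = (38062 - 2730)*(-42627 - 4262/2967) = 35332*(-126478571/2967) = -4468740870572/2967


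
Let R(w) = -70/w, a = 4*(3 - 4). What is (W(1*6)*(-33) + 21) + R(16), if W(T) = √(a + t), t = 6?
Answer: 133/8 - 33*√2 ≈ -30.044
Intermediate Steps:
a = -4 (a = 4*(-1) = -4)
W(T) = √2 (W(T) = √(-4 + 6) = √2)
(W(1*6)*(-33) + 21) + R(16) = (√2*(-33) + 21) - 70/16 = (-33*√2 + 21) - 70*1/16 = (21 - 33*√2) - 35/8 = 133/8 - 33*√2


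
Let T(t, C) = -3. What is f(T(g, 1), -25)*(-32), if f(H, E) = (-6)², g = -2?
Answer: -1152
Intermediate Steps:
f(H, E) = 36
f(T(g, 1), -25)*(-32) = 36*(-32) = -1152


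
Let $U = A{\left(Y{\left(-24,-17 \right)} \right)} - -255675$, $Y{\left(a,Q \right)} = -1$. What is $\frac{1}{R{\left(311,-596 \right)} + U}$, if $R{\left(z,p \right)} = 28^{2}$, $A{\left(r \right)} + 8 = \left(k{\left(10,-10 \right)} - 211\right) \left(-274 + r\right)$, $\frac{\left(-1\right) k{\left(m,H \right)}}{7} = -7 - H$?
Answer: $\frac{1}{320251} \approx 3.1225 \cdot 10^{-6}$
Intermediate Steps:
$k{\left(m,H \right)} = 49 + 7 H$ ($k{\left(m,H \right)} = - 7 \left(-7 - H\right) = 49 + 7 H$)
$A{\left(r \right)} = 63560 - 232 r$ ($A{\left(r \right)} = -8 + \left(\left(49 + 7 \left(-10\right)\right) - 211\right) \left(-274 + r\right) = -8 + \left(\left(49 - 70\right) - 211\right) \left(-274 + r\right) = -8 + \left(-21 - 211\right) \left(-274 + r\right) = -8 - 232 \left(-274 + r\right) = -8 - \left(-63568 + 232 r\right) = 63560 - 232 r$)
$U = 319467$ ($U = \left(63560 - -232\right) - -255675 = \left(63560 + 232\right) + 255675 = 63792 + 255675 = 319467$)
$R{\left(z,p \right)} = 784$
$\frac{1}{R{\left(311,-596 \right)} + U} = \frac{1}{784 + 319467} = \frac{1}{320251}$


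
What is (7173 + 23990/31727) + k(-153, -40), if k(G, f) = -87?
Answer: 224841512/31727 ≈ 7086.8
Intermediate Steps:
(7173 + 23990/31727) + k(-153, -40) = (7173 + 23990/31727) - 87 = 227601761/31727 - 87 = 224841512/31727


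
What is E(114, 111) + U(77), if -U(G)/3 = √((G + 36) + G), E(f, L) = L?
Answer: 111 - 3*√190 ≈ 69.648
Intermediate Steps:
U(G) = -3*√(36 + 2*G) (U(G) = -3*√((G + 36) + G) = -3*√((36 + G) + G) = -3*√(36 + 2*G))
E(114, 111) + U(77) = 111 - 3*√(36 + 2*77) = 111 - 3*√(36 + 154) = 111 - 3*√190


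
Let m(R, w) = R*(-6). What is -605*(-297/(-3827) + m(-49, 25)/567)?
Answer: -37266185/103329 ≈ -360.66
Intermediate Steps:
m(R, w) = -6*R
-605*(-297/(-3827) + m(-49, 25)/567) = -605*(-297/(-3827) - 6*(-49)/567) = -605*(-297*(-1/3827) + 294*(1/567)) = -605*(297/3827 + 14/27) = -605*61597/103329 = -37266185/103329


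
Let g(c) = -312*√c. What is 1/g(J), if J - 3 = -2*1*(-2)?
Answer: -√7/2184 ≈ -0.0012114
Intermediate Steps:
J = 7 (J = 3 - 2*1*(-2) = 3 - 2*(-2) = 3 + 4 = 7)
1/g(J) = 1/(-312*√7) = -√7/2184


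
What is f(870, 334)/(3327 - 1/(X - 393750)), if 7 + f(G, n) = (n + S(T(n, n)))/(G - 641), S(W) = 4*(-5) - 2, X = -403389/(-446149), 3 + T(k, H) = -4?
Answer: -226790958081051/133840569827702884 ≈ -0.0016945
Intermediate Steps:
T(k, H) = -7 (T(k, H) = -3 - 4 = -7)
X = 403389/446149 (X = -403389*(-1/446149) = 403389/446149 ≈ 0.90416)
S(W) = -22 (S(W) = -20 - 2 = -22)
f(G, n) = -7 + (-22 + n)/(-641 + G) (f(G, n) = -7 + (n - 22)/(G - 641) = -7 + (-22 + n)/(-641 + G))
f(870, 334)/(3327 - 1/(X - 393750)) = ((4465 + 334 - 7*870)/(-641 + 870))/(3327 - 1/(403389/446149 - 393750)) = ((4465 + 334 - 6090)/229)/(3327 - 1/(-175670765361/446149)) = ((1/229)*(-1291))/(3327 - 1*(-446149/175670765361)) = -1291/(229*(3327 + 446149/175670765361)) = -1291/(229*584456636802196/175670765361) = -1291/229*175670765361/584456636802196 = -226790958081051/133840569827702884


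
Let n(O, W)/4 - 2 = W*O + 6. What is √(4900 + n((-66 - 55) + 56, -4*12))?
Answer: 2*√4353 ≈ 131.95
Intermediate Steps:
n(O, W) = 32 + 4*O*W (n(O, W) = 8 + 4*(W*O + 6) = 8 + 4*(O*W + 6) = 8 + 4*(6 + O*W) = 8 + (24 + 4*O*W) = 32 + 4*O*W)
√(4900 + n((-66 - 55) + 56, -4*12)) = √(4900 + (32 + 4*((-66 - 55) + 56)*(-4*12))) = √(4900 + (32 + 4*(-121 + 56)*(-48))) = √(4900 + (32 + 4*(-65)*(-48))) = √(4900 + (32 + 12480)) = √(4900 + 12512) = √17412 = 2*√4353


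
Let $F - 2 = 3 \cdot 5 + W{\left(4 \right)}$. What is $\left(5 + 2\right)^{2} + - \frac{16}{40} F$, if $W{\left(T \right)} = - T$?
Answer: $\frac{219}{5} \approx 43.8$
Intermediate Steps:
$F = 13$ ($F = 2 + \left(3 \cdot 5 - 4\right) = 2 + \left(15 - 4\right) = 2 + 11 = 13$)
$\left(5 + 2\right)^{2} + - \frac{16}{40} F = \left(5 + 2\right)^{2} + - \frac{16}{40} \cdot 13 = 7^{2} + \left(-16\right) \frac{1}{40} \cdot 13 = 49 - \frac{26}{5} = \frac{219}{5}$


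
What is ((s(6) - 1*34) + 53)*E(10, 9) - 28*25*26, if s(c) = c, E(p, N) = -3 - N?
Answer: -18500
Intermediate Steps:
((s(6) - 1*34) + 53)*E(10, 9) - 28*25*26 = ((6 - 1*34) + 53)*(-3 - 1*9) - 28*25*26 = ((6 - 34) + 53)*(-3 - 9) - 700*26 = (-28 + 53)*(-12) - 1*18200 = 25*(-12) - 18200 = -300 - 18200 = -18500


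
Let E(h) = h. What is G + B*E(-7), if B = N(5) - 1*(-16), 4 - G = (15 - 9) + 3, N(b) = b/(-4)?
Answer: -433/4 ≈ -108.25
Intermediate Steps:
N(b) = -b/4 (N(b) = b*(-1/4) = -b/4)
G = -5 (G = 4 - ((15 - 9) + 3) = 4 - (6 + 3) = 4 - 1*9 = 4 - 9 = -5)
B = 59/4 (B = -1/4*5 - 1*(-16) = -5/4 + 16 = 59/4 ≈ 14.750)
G + B*E(-7) = -5 + (59/4)*(-7) = -5 - 413/4 = -433/4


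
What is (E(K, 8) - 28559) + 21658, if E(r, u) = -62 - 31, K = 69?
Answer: -6994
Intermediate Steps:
E(r, u) = -93
(E(K, 8) - 28559) + 21658 = (-93 - 28559) + 21658 = -28652 + 21658 = -6994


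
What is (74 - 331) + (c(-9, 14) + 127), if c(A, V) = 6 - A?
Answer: -115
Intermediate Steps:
(74 - 331) + (c(-9, 14) + 127) = (74 - 331) + ((6 - 1*(-9)) + 127) = -257 + ((6 + 9) + 127) = -257 + (15 + 127) = -257 + 142 = -115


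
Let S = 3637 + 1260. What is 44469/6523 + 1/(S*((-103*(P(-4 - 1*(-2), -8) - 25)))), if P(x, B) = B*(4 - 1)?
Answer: 1099058412094/161216982157 ≈ 6.8173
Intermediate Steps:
P(x, B) = 3*B (P(x, B) = B*3 = 3*B)
S = 4897
44469/6523 + 1/(S*((-103*(P(-4 - 1*(-2), -8) - 25)))) = 44469/6523 + 1/(4897*((-103*(3*(-8) - 25)))) = 44469*(1/6523) + 1/(4897*((-103*(-24 - 25)))) = 44469/6523 + 1/(4897*((-103*(-49)))) = 44469/6523 + (1/4897)/5047 = 44469/6523 + (1/4897)*(1/5047) = 44469/6523 + 1/24715159 = 1099058412094/161216982157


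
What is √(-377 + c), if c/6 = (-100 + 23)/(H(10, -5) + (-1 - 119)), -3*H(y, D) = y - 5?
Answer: I*√49719935/365 ≈ 19.318*I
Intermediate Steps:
H(y, D) = 5/3 - y/3 (H(y, D) = -(y - 5)/3 = -(-5 + y)/3 = 5/3 - y/3)
c = 1386/365 (c = 6*((-100 + 23)/((5/3 - ⅓*10) + (-1 - 119))) = 6*(-77/((5/3 - 10/3) - 120)) = 6*(-77/(-5/3 - 120)) = 6*(-77/(-365/3)) = 6*(-77*(-3/365)) = 6*(231/365) = 1386/365 ≈ 3.7973)
√(-377 + c) = √(-377 + 1386/365) = √(-136219/365) = I*√49719935/365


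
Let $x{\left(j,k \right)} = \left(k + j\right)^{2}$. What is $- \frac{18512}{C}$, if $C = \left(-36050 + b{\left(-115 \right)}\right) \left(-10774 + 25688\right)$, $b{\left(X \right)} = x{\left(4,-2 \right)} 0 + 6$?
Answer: $\frac{2314}{67195027} \approx 3.4437 \cdot 10^{-5}$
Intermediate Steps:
$x{\left(j,k \right)} = \left(j + k\right)^{2}$
$b{\left(X \right)} = 6$ ($b{\left(X \right)} = \left(4 - 2\right)^{2} \cdot 0 + 6 = 2^{2} \cdot 0 + 6 = 4 \cdot 0 + 6 = 0 + 6 = 6$)
$C = -537560216$ ($C = \left(-36050 + 6\right) \left(-10774 + 25688\right) = \left(-36044\right) 14914 = -537560216$)
$- \frac{18512}{C} = - \frac{18512}{-537560216} = \left(-18512\right) \left(- \frac{1}{537560216}\right) = \frac{2314}{67195027}$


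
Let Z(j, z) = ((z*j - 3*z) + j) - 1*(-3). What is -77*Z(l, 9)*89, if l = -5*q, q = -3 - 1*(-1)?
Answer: -520828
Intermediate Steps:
q = -2 (q = -3 + 1 = -2)
l = 10 (l = -5*(-2) = 10)
Z(j, z) = 3 + j - 3*z + j*z (Z(j, z) = ((j*z - 3*z) + j) + 3 = ((-3*z + j*z) + j) + 3 = (j - 3*z + j*z) + 3 = 3 + j - 3*z + j*z)
-77*Z(l, 9)*89 = -77*(3 + 10 - 3*9 + 10*9)*89 = -77*(3 + 10 - 27 + 90)*89 = -77*76*89 = -5852*89 = -520828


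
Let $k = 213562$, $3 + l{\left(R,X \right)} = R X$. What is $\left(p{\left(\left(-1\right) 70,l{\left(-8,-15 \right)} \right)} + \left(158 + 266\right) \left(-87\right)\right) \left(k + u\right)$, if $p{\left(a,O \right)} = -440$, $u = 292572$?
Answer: $-18892969952$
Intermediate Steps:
$l{\left(R,X \right)} = -3 + R X$
$\left(p{\left(\left(-1\right) 70,l{\left(-8,-15 \right)} \right)} + \left(158 + 266\right) \left(-87\right)\right) \left(k + u\right) = \left(-440 + \left(158 + 266\right) \left(-87\right)\right) \left(213562 + 292572\right) = \left(-440 + 424 \left(-87\right)\right) 506134 = \left(-440 - 36888\right) 506134 = \left(-37328\right) 506134 = -18892969952$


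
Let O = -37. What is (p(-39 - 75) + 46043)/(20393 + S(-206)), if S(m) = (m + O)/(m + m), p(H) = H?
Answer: 18922748/8402159 ≈ 2.2521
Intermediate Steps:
S(m) = (-37 + m)/(2*m) (S(m) = (m - 37)/(m + m) = (-37 + m)/((2*m)) = (-37 + m)*(1/(2*m)) = (-37 + m)/(2*m))
(p(-39 - 75) + 46043)/(20393 + S(-206)) = ((-39 - 75) + 46043)/(20393 + (½)*(-37 - 206)/(-206)) = (-114 + 46043)/(20393 + (½)*(-1/206)*(-243)) = 45929/(20393 + 243/412) = 45929/(8402159/412) = 45929*(412/8402159) = 18922748/8402159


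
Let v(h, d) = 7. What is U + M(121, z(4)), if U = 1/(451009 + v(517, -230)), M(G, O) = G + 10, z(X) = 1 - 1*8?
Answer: 59083097/451016 ≈ 131.00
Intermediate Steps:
z(X) = -7 (z(X) = 1 - 8 = -7)
M(G, O) = 10 + G
U = 1/451016 (U = 1/(451009 + 7) = 1/451016 ≈ 2.2172e-6)
U + M(121, z(4)) = 1/451016 + (10 + 121) = 1/451016 + 131 = 59083097/451016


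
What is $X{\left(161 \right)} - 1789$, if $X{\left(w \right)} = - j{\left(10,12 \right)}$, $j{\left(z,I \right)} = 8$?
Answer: $-1797$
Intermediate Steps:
$X{\left(w \right)} = -8$ ($X{\left(w \right)} = \left(-1\right) 8 = -8$)
$X{\left(161 \right)} - 1789 = -8 - 1789 = -1797$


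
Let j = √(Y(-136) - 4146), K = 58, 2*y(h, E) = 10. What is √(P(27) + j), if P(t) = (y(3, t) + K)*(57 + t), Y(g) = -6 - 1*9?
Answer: √(5292 + I*√4161) ≈ 72.747 + 0.4434*I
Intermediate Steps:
y(h, E) = 5 (y(h, E) = (½)*10 = 5)
Y(g) = -15 (Y(g) = -6 - 9 = -15)
P(t) = 3591 + 63*t (P(t) = (5 + 58)*(57 + t) = 63*(57 + t) = 3591 + 63*t)
j = I*√4161 (j = √(-15 - 4146) = √(-4161) = I*√4161 ≈ 64.506*I)
√(P(27) + j) = √((3591 + 63*27) + I*√4161) = √((3591 + 1701) + I*√4161) = √(5292 + I*√4161)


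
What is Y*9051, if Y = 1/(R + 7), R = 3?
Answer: 9051/10 ≈ 905.10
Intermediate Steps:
Y = ⅒ (Y = 1/(3 + 7) = 1/10 = ⅒ ≈ 0.10000)
Y*9051 = (⅒)*9051 = 9051/10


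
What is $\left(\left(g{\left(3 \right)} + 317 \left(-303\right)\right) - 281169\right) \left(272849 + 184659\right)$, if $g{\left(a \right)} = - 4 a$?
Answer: $-172586657856$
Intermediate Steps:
$\left(\left(g{\left(3 \right)} + 317 \left(-303\right)\right) - 281169\right) \left(272849 + 184659\right) = \left(\left(\left(-4\right) 3 + 317 \left(-303\right)\right) - 281169\right) \left(272849 + 184659\right) = \left(\left(-12 - 96051\right) - 281169\right) 457508 = \left(-96063 - 281169\right) 457508 = \left(-377232\right) 457508 = -172586657856$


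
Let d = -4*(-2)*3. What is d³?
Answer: 13824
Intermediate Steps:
d = 24 (d = 8*3 = 24)
d³ = 24³ = 13824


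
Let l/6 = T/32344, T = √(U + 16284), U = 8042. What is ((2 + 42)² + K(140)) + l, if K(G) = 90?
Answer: 2026 + 3*√24326/16172 ≈ 2026.0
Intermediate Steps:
T = √24326 (T = √(8042 + 16284) = √24326 ≈ 155.97)
l = 3*√24326/16172 (l = 6*(√24326/32344) = 3*√24326/16172 ≈ 0.028933)
((2 + 42)² + K(140)) + l = ((2 + 42)² + 90) + 3*√24326/16172 = (44² + 90) + 3*√24326/16172 = (1936 + 90) + 3*√24326/16172 = 2026 + 3*√24326/16172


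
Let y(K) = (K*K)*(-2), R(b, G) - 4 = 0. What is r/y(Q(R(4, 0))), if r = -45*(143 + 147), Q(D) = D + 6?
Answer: 261/4 ≈ 65.250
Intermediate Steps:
R(b, G) = 4 (R(b, G) = 4 + 0 = 4)
Q(D) = 6 + D
y(K) = -2*K² (y(K) = K²*(-2) = -2*K²)
r = -13050 (r = -45*290 = -13050)
r/y(Q(R(4, 0))) = -13050*(-1/(2*(6 + 4)²)) = -13050/((-2*10²)) = -13050/((-2*100)) = -13050/(-200) = -13050*(-1/200) = 261/4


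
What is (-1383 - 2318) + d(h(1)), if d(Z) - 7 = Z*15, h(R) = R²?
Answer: -3679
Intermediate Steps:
d(Z) = 7 + 15*Z (d(Z) = 7 + Z*15 = 7 + 15*Z)
(-1383 - 2318) + d(h(1)) = (-1383 - 2318) + (7 + 15*1²) = -3701 + (7 + 15*1) = -3701 + (7 + 15) = -3701 + 22 = -3679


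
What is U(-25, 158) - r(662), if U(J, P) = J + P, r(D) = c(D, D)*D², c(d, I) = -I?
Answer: 290117661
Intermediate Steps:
r(D) = -D³ (r(D) = (-D)*D² = -D³)
U(-25, 158) - r(662) = (-25 + 158) - (-1)*662³ = 133 - (-1)*290117528 = 133 - 1*(-290117528) = 133 + 290117528 = 290117661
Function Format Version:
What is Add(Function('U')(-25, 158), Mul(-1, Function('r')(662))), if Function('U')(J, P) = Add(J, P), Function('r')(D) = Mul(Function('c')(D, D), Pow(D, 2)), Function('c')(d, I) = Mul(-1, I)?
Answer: 290117661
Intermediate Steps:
Function('r')(D) = Mul(-1, Pow(D, 3)) (Function('r')(D) = Mul(Mul(-1, D), Pow(D, 2)) = Mul(-1, Pow(D, 3)))
Add(Function('U')(-25, 158), Mul(-1, Function('r')(662))) = Add(Add(-25, 158), Mul(-1, Mul(-1, Pow(662, 3)))) = Add(133, Mul(-1, Mul(-1, 290117528))) = Add(133, Mul(-1, -290117528)) = Add(133, 290117528) = 290117661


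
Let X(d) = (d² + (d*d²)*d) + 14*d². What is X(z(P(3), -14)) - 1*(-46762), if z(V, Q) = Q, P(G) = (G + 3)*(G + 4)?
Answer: 88118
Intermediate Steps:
P(G) = (3 + G)*(4 + G)
X(d) = d⁴ + 15*d² (X(d) = (d² + d³*d) + 14*d² = (d² + d⁴) + 14*d² = d⁴ + 15*d²)
X(z(P(3), -14)) - 1*(-46762) = (-14)²*(15 + (-14)²) - 1*(-46762) = 196*(15 + 196) + 46762 = 196*211 + 46762 = 41356 + 46762 = 88118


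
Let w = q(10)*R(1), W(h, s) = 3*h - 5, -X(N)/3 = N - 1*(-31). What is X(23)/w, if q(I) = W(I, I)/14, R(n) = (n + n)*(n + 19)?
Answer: -567/250 ≈ -2.2680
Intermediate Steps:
X(N) = -93 - 3*N (X(N) = -3*(N - 1*(-31)) = -3*(N + 31) = -3*(31 + N) = -93 - 3*N)
W(h, s) = -5 + 3*h
R(n) = 2*n*(19 + n) (R(n) = (2*n)*(19 + n) = 2*n*(19 + n))
q(I) = -5/14 + 3*I/14 (q(I) = (-5 + 3*I)/14 = (-5 + 3*I)*(1/14) = -5/14 + 3*I/14)
w = 500/7 (w = (-5/14 + (3/14)*10)*(2*1*(19 + 1)) = (-5/14 + 15/7)*(2*1*20) = (25/14)*40 = 500/7 ≈ 71.429)
X(23)/w = (-93 - 3*23)/(500/7) = (-93 - 69)*(7/500) = -162*7/500 = -567/250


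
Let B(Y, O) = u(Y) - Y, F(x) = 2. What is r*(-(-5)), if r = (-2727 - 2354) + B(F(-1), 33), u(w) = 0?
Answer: -25415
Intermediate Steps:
B(Y, O) = -Y (B(Y, O) = 0 - Y = -Y)
r = -5083 (r = (-2727 - 2354) - 1*2 = -5081 - 2 = -5083)
r*(-(-5)) = -(-5083)*1*(-5) = -(-5083)*(-5) = -5083*5 = -25415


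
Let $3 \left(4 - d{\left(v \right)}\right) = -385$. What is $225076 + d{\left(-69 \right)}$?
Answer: $\frac{675625}{3} \approx 2.2521 \cdot 10^{5}$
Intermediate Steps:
$d{\left(v \right)} = \frac{397}{3}$ ($d{\left(v \right)} = 4 - - \frac{385}{3} = 4 + \frac{385}{3} = \frac{397}{3}$)
$225076 + d{\left(-69 \right)} = 225076 + \frac{397}{3} = \frac{675625}{3}$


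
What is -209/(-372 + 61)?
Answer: 209/311 ≈ 0.67203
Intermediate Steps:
-209/(-372 + 61) = -209/(-311) = -1/311*(-209) = 209/311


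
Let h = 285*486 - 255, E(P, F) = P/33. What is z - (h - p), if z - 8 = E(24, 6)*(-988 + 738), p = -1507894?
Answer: -18109551/11 ≈ -1.6463e+6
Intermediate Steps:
E(P, F) = P/33 (E(P, F) = P*(1/33) = P/33)
h = 138255 (h = 138510 - 255 = 138255)
z = -1912/11 (z = 8 + ((1/33)*24)*(-988 + 738) = 8 + (8/11)*(-250) = 8 - 2000/11 = -1912/11 ≈ -173.82)
z - (h - p) = -1912/11 - (138255 - 1*(-1507894)) = -1912/11 - (138255 + 1507894) = -1912/11 - 1*1646149 = -1912/11 - 1646149 = -18109551/11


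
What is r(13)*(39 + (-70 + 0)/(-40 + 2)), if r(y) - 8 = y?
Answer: 16296/19 ≈ 857.68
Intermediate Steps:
r(y) = 8 + y
r(13)*(39 + (-70 + 0)/(-40 + 2)) = (8 + 13)*(39 + (-70 + 0)/(-40 + 2)) = 21*(39 - 70/(-38)) = 21*(39 - 70*(-1/38)) = 21*(39 + 35/19) = 21*(776/19) = 16296/19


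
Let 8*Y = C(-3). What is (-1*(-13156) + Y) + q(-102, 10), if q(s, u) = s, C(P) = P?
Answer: 104429/8 ≈ 13054.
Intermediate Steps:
Y = -3/8 (Y = (1/8)*(-3) = -3/8 ≈ -0.37500)
(-1*(-13156) + Y) + q(-102, 10) = (-1*(-13156) - 3/8) - 102 = (13156 - 3/8) - 102 = 105245/8 - 102 = 104429/8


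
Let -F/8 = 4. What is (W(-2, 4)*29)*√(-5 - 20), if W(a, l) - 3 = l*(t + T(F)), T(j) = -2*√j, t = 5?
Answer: 3335*I + 4640*√2 ≈ 6562.0 + 3335.0*I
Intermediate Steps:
F = -32 (F = -8*4 = -32)
W(a, l) = 3 + l*(5 - 8*I*√2)
(W(-2, 4)*29)*√(-5 - 20) = ((3 + 5*4 - 8*I*4*√2)*29)*√(-5 - 20) = ((3 + 20 - 32*I*√2)*29)*√(-25) = ((23 - 32*I*√2)*29)*(5*I) = (667 - 928*I*√2)*(5*I) = 5*I*(667 - 928*I*√2)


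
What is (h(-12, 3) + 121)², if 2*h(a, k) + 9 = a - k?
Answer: 11881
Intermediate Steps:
h(a, k) = -9/2 + a/2 - k/2 (h(a, k) = -9/2 + (a - k)/2 = -9/2 + (a/2 - k/2) = -9/2 + a/2 - k/2)
(h(-12, 3) + 121)² = ((-9/2 + (½)*(-12) - ½*3) + 121)² = ((-9/2 - 6 - 3/2) + 121)² = (-12 + 121)² = 109² = 11881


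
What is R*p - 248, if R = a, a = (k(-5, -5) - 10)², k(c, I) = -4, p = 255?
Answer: 49732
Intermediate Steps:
a = 196 (a = (-4 - 10)² = (-14)² = 196)
R = 196
R*p - 248 = 196*255 - 248 = 49980 - 248 = 49732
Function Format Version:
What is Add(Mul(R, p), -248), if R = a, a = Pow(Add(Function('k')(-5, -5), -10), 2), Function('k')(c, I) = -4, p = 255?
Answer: 49732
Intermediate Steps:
a = 196 (a = Pow(Add(-4, -10), 2) = Pow(-14, 2) = 196)
R = 196
Add(Mul(R, p), -248) = Add(Mul(196, 255), -248) = Add(49980, -248) = 49732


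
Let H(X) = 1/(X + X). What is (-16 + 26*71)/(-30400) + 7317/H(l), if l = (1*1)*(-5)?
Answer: -222436983/3040 ≈ -73170.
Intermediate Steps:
l = -5 (l = 1*(-5) = -5)
H(X) = 1/(2*X)
(-16 + 26*71)/(-30400) + 7317/H(l) = (-16 + 26*71)/(-30400) + 7317/(((1/2)/(-5))) = (-16 + 1846)*(-1/30400) + 7317/(((1/2)*(-1/5))) = 1830*(-1/30400) + 7317/(-1/10) = -183/3040 + 7317*(-10) = -183/3040 - 73170 = -222436983/3040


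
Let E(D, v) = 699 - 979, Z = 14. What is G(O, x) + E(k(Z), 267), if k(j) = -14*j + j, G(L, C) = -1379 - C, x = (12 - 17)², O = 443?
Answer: -1684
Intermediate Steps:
x = 25 (x = (-5)² = 25)
k(j) = -13*j
E(D, v) = -280
G(O, x) + E(k(Z), 267) = (-1379 - 1*25) - 280 = (-1379 - 25) - 280 = -1404 - 280 = -1684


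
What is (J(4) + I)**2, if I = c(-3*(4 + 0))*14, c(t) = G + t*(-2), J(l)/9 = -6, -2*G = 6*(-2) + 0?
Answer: 133956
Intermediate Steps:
G = 6 (G = -(6*(-2) + 0)/2 = -(-12 + 0)/2 = -1/2*(-12) = 6)
J(l) = -54 (J(l) = 9*(-6) = -54)
c(t) = 6 - 2*t (c(t) = 6 + t*(-2) = 6 - 2*t)
I = 420 (I = (6 - (-6)*(4 + 0))*14 = (6 - (-6)*4)*14 = (6 - 2*(-12))*14 = (6 + 24)*14 = 30*14 = 420)
(J(4) + I)**2 = (-54 + 420)**2 = 366**2 = 133956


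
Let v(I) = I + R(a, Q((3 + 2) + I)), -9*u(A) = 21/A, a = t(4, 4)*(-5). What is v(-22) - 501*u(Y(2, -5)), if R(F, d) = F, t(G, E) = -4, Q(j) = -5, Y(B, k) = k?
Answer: -1179/5 ≈ -235.80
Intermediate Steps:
a = 20 (a = -4*(-5) = 20)
u(A) = -7/(3*A)
v(I) = 20 + I (v(I) = I + 20 = 20 + I)
v(-22) - 501*u(Y(2, -5)) = (20 - 22) - (-1169)/(-5) = -2 - (-1169)*(-1)/5 = -2 - 501*7/15 = -2 - 1169/5 = -1179/5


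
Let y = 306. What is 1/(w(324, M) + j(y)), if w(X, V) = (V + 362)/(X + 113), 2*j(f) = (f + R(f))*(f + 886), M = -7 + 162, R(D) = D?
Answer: 437/159397141 ≈ 2.7416e-6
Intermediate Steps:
M = 155
j(f) = f*(886 + f) (j(f) = ((f + f)*(f + 886))/2 = ((2*f)*(886 + f))/2 = (2*f*(886 + f))/2 = f*(886 + f))
w(X, V) = (362 + V)/(113 + X)
1/(w(324, M) + j(y)) = 1/((362 + 155)/(113 + 324) + 306*(886 + 306)) = 1/(517/437 + 306*1192) = 1/((1/437)*517 + 364752) = 1/(517/437 + 364752) = 1/(159397141/437) = 437/159397141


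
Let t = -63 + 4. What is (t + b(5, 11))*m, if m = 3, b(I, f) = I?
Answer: -162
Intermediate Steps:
t = -59
(t + b(5, 11))*m = (-59 + 5)*3 = -54*3 = -162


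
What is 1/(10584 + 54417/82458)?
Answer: 27486/290929963 ≈ 9.4476e-5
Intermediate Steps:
1/(10584 + 54417/82458) = 1/(10584 + 54417*(1/82458)) = 1/(10584 + 18139/27486) = 1/(290929963/27486) = 27486/290929963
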